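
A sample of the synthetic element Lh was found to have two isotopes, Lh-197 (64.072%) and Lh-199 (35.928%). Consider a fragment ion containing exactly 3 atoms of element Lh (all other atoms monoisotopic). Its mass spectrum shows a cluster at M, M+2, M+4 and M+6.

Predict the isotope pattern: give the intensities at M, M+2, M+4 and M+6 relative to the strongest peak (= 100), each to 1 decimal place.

59.4 : 100.0 : 56.1 : 10.5

Each Lh atom is independently Lh-197 (p = 0.64072) or Lh-199 (q = 0.35928); the cluster is the binomial expansion (p + q)^3.
P(M) = 0.64072^3 = 0.263030
P(M+2) = 3 × 0.64072^2 × 0.35928^1 = 0.442477
P(M+4) = 3 × 0.64072^1 × 0.35928^2 = 0.248116
P(M+6) = 0.35928^3 = 0.046377
The M+2 peak is largest (0.442477); scaling to 100 gives 59.4 : 100.0 : 56.1 : 10.5.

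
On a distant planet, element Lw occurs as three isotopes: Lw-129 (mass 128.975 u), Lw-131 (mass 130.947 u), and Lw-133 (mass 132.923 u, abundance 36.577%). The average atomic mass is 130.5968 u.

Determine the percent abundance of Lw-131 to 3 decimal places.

9.013%

The remaining 63.423% is split between Lw-129 (fraction x) and Lw-131 (fraction 0.63423 − x).
Substituting: 128.975x + 130.947(0.63423 − x) = 81.97755429
(128.975 − 130.947)x = -1.07296152  ⇒  x = 0.54410, y = 0.09013
Lw-129: 54.410%, Lw-131: 9.013%.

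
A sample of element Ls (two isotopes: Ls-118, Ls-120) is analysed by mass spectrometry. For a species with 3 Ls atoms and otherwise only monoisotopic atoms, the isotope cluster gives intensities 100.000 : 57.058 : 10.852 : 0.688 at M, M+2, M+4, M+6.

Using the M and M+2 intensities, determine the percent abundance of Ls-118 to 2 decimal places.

Let p = fractional abundance of Ls-118. I(M+2)/I(M) = [C(3,1)·p^2·(1−p)] / p^3 = 3·(1−p)/p = 57.058/100.000 = 0.5706
(1−p)/p = 0.5706/3 = 0.1902  ⇒  p = 1/(1 + 0.1902) = 0.8402
Ls-118: 84.02%, Ls-120: 15.98%.

84.02%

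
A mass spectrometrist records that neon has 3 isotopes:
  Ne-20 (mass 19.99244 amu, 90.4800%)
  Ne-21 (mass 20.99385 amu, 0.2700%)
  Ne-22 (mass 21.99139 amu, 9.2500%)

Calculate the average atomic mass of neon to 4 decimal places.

Average mass = Σ (abundance × isotope mass) = 0.904800 × 19.99244 + 0.002700 × 20.99385 + 0.092500 × 21.99139
= 18.089160 + 0.056683 + 2.034204 = 20.180047 amu

20.1800 amu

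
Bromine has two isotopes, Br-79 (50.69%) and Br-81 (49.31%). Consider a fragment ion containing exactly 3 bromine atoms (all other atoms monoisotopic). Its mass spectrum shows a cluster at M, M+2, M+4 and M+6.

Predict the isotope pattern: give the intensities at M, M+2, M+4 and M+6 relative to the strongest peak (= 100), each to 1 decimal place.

34.3 : 100.0 : 97.3 : 31.5

Expanding (0.5069 + 0.4931)^3:
P(M) = 0.5069^3 = 0.130247
P(M+2) = 3 × 0.5069^2 × 0.4931^1 = 0.380103
P(M+4) = 3 × 0.5069^1 × 0.4931^2 = 0.369755
P(M+6) = 0.4931^3 = 0.119896
The M+2 peak is largest (0.380103); scaling to 100 gives 34.3 : 100.0 : 97.3 : 31.5.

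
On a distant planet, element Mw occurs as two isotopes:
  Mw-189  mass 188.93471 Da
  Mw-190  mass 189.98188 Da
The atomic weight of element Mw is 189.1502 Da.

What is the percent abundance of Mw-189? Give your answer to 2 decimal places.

With x = fraction of Mw-189 (so Mw-190 is 1 − x):
188.93471·x + 189.98188·(1 − x) = 189.1502
(188.93471 − 189.98188)·x = 189.1502 − 189.98188
x = -0.83168 / -1.04717 = 0.79422 → 79.42% Mw-189, 20.58% Mw-190.

79.42%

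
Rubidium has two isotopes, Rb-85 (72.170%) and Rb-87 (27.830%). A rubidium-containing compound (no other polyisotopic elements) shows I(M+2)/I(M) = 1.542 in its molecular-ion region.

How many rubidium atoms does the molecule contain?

4

For n independent Rb atoms, I(M+2)/I(M) = n · (abundance Rb-87) / (abundance Rb-85) = n · 0.27830/0.72170.
n = 1.542 × 0.72170/0.27830 = 4.00 ≈ 4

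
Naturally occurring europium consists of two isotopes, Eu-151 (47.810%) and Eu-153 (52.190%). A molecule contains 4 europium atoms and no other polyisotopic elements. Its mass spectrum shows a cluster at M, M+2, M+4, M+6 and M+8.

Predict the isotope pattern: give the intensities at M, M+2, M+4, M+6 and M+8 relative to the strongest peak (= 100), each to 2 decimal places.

13.99 : 61.07 : 100.00 : 72.77 : 19.86

The 4 Eu atoms are independent, so intensities follow the terms of (0.47810 + 0.52190)^4.
P(M) = 0.47810^4 = 0.052249
P(M+2) = 4 × 0.47810^3 × 0.52190^1 = 0.228141
P(M+4) = 6 × 0.47810^2 × 0.52190^2 = 0.373563
P(M+6) = 4 × 0.47810^1 × 0.52190^3 = 0.271857
P(M+8) = 0.52190^4 = 0.074191
The M+4 peak is largest (0.373563); scaling to 100 gives 13.99 : 61.07 : 100.00 : 72.77 : 19.86.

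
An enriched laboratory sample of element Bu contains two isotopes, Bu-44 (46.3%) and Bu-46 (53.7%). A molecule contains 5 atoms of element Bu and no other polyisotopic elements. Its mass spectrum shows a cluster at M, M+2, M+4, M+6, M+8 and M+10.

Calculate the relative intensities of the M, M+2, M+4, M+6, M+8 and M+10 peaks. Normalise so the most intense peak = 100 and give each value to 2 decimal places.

Expanding (0.463 + 0.537)^5:
P(M) = 0.463^5 = 0.021277
P(M+2) = 5 × 0.463^4 × 0.537^1 = 0.123387
P(M+4) = 10 × 0.463^3 × 0.537^2 = 0.286214
P(M+6) = 10 × 0.463^2 × 0.537^3 = 0.331959
P(M+8) = 5 × 0.463^1 × 0.537^4 = 0.192508
P(M+10) = 0.537^5 = 0.044655
The M+6 peak is largest (0.331959); scaling to 100 gives 6.41 : 37.17 : 86.22 : 100.00 : 57.99 : 13.45.

6.41 : 37.17 : 86.22 : 100.00 : 57.99 : 13.45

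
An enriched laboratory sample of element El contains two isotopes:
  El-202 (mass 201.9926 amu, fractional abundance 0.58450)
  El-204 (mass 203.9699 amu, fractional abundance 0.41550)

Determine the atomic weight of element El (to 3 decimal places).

202.814 amu

Weight each isotope mass by its fractional abundance: 0.58450 × 201.9926 + 0.41550 × 203.9699
= 118.06467 + 84.74949 = 202.81416 amu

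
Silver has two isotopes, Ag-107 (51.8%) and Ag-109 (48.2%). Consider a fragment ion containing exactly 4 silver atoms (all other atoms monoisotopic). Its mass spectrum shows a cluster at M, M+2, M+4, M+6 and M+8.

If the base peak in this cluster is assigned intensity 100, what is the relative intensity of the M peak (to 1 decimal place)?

Binomial terms of (0.518 + 0.482)^4: M 0.0720, M+2 0.2680, M+4 0.3740, M+6 0.2320, M+8 0.0540 → M+4 is the base peak.
P(M+4) = C(4,2) × 0.518^2 × 0.482^2 = 6 × 0.268324 × 0.232324 = 0.374029 (base)
P(M) = C(4,0) × 0.518^4 × 0.482^0 = 1 × 0.07199777 × 1.0000 = 0.071998
Relative intensity = 0.071998 / 0.374029 × 100 = 19.2

19.2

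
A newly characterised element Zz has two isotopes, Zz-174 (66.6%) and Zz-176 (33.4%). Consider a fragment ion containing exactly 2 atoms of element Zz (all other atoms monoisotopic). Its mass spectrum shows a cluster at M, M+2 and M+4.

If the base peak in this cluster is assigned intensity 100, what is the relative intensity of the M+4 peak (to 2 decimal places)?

Term probabilities: M 0.4436, M+2 0.4449, M+4 0.1116. Base peak = M+2.
P(M+2) = C(2,1) × 0.666^1 × 0.334^1 = 2 × 0.6660 × 0.3340 = 0.444888 (base)
P(M+4) = C(2,2) × 0.666^0 × 0.334^2 = 1 × 1.0000 × 0.111556 = 0.111556
Relative intensity = 0.111556 / 0.444888 × 100 = 25.08

25.08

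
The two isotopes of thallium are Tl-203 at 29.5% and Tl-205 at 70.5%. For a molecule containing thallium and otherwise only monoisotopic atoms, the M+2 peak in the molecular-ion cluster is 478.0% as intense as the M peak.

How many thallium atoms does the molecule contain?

For n independent Tl atoms, I(M+2)/I(M) = n · (abundance Tl-205) / (abundance Tl-203) = n · 0.705/0.295.
n = 4.780 × 0.295/0.705 = 2.00 ≈ 2

2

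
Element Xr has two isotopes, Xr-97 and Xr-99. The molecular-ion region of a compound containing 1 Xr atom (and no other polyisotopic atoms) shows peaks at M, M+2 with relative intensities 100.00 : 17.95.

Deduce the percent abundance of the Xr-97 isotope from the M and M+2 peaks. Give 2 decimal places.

84.78%

If p is the fraction of Xr that is Xr-97, then I(M+2)/I(M) = [C(1,1)·p^0·(1−p)] / p^1 = 1·(1−p)/p = 17.95/100.00 = 0.1795
(1−p)/p = 0.1795/1 = 0.1795  ⇒  p = 1/(1 + 0.1795) = 0.8478
Xr-97: 84.78%, Xr-99: 15.22%.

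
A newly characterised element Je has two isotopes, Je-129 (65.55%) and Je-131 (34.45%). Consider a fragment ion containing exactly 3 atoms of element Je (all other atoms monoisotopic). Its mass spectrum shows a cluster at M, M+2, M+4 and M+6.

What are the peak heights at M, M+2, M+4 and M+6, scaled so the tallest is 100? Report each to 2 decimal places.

63.43 : 100.00 : 52.56 : 9.21

Expanding (0.6555 + 0.3445)^3:
P(M) = 0.6555^3 = 0.281655
P(M+2) = 3 × 0.6555^2 × 0.3445^1 = 0.444075
P(M+4) = 3 × 0.6555^1 × 0.3445^2 = 0.233385
P(M+6) = 0.3445^3 = 0.040885
The M+2 peak is largest (0.444075); scaling to 100 gives 63.43 : 100.00 : 52.56 : 9.21.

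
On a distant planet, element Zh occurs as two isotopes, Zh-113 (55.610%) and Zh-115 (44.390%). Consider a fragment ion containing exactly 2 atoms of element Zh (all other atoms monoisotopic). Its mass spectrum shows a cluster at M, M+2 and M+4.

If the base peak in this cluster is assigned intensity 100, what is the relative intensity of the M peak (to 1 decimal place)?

Binomial terms of (0.55610 + 0.44390)^2: M 0.3092, M+2 0.4937, M+4 0.1970 → M+2 is the base peak.
P(M+2) = C(2,1) × 0.55610^1 × 0.44390^1 = 2 × 0.5561 × 0.4439 = 0.493706 (base)
P(M) = C(2,0) × 0.55610^2 × 0.44390^0 = 1 × 0.30924721 × 1.0000 = 0.309247
Relative intensity = 0.309247 / 0.493706 × 100 = 62.6

62.6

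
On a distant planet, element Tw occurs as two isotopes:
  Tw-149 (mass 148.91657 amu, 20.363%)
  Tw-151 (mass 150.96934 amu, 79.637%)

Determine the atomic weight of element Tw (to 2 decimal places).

150.55 amu

The abundance-weighted mean is 0.20363 × 148.91657 + 0.79637 × 150.96934
= 30.323881 + 120.227453 = 150.551334 amu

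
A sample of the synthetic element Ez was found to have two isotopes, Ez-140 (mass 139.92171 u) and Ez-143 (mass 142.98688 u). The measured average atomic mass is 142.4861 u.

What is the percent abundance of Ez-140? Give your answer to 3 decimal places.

Writing the weighted mean with unknown fraction x of Ez-140:
139.92171·x + 142.98688·(1 − x) = 142.4861
(139.92171 − 142.98688)·x = 142.4861 − 142.98688
x = -0.50078 / -3.06517 = 0.16338 → 16.338% Ez-140, 83.662% Ez-143.

16.338%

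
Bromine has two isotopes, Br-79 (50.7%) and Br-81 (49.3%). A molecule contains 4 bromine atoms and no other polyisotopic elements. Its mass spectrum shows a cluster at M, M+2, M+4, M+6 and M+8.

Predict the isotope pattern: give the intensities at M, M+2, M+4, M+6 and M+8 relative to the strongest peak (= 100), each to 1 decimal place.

The 4 Br atoms are independent, so intensities follow the terms of (0.507 + 0.493)^4.
P(M) = 0.507^4 = 0.066074
P(M+2) = 4 × 0.507^3 × 0.493^1 = 0.256999
P(M+4) = 6 × 0.507^2 × 0.493^2 = 0.374853
P(M+6) = 4 × 0.507^1 × 0.493^3 = 0.243001
P(M+8) = 0.493^4 = 0.059073
The M+4 peak is largest (0.374853); scaling to 100 gives 17.6 : 68.6 : 100.0 : 64.8 : 15.8.

17.6 : 68.6 : 100.0 : 64.8 : 15.8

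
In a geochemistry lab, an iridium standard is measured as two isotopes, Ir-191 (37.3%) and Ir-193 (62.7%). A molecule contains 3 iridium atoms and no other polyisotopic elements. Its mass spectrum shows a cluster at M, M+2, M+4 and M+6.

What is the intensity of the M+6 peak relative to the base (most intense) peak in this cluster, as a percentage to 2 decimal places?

(0.373 + 0.627)^3 gives M 0.0519, M+2 0.2617, M+4 0.4399, M+6 0.2465; the largest is M+4.
P(M+4) = C(3,2) × 0.373^1 × 0.627^2 = 3 × 0.3730 × 0.393129 = 0.439911 (base)
P(M+6) = C(3,3) × 0.373^0 × 0.627^3 = 1 × 1.0000 × 0.24649188 = 0.246492
Relative intensity = 0.246492 / 0.439911 × 100 = 56.03

56.03%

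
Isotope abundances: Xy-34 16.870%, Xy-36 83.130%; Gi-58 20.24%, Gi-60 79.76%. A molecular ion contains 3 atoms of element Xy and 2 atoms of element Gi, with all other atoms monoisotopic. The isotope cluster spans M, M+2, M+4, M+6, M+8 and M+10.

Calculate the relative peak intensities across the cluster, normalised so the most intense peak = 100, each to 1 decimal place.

Element Xy pattern (n=3): 0.00480115 : 0.07097562 : 0.34974531 : 0.57447792
Element Gi pattern (n=2): 0.04096576 : 0.32286848 : 0.63616576
Convolve the two distributions (both contribute in 2-u steps):
  M: 0.00480115×0.04096576 = 0.000197
  M+2: 0.00480115×0.32286848 + 0.07097562×0.04096576 = 0.004458
  M+4: 0.00480115×0.63616576 + 0.07097562×0.32286848 + 0.34974531×0.04096576 = 0.040298
  M+6: 0.07097562×0.63616576 + 0.34974531×0.32286848 + 0.57447792×0.04096576 = 0.181608
  M+8: 0.34974531×0.63616576 + 0.57447792×0.32286848 = 0.407977
  M+10: 0.57447792×0.63616576 = 0.365463
Scale to base peak (0.407977) = 100: 0.0 : 1.1 : 9.9 : 44.5 : 100.0 : 89.6

0.0 : 1.1 : 9.9 : 44.5 : 100.0 : 89.6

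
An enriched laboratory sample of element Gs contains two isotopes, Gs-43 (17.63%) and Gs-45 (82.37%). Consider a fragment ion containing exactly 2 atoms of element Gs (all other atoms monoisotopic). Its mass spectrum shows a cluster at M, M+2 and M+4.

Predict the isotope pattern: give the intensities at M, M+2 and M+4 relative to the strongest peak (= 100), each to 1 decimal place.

4.6 : 42.8 : 100.0

The 2 Gs atoms are independent, so intensities follow the terms of (0.1763 + 0.8237)^2.
P(M) = 0.1763^2 = 0.031082
P(M+2) = 2 × 0.1763^1 × 0.8237^1 = 0.290437
P(M+4) = 0.8237^2 = 0.678482
The M+4 peak is largest (0.678482); scaling to 100 gives 4.6 : 42.8 : 100.0.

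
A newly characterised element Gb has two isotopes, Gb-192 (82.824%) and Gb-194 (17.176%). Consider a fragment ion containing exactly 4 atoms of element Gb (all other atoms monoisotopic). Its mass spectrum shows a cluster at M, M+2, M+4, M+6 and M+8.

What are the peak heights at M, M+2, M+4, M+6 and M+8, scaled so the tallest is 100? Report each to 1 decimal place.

100.0 : 83.0 : 25.8 : 3.6 : 0.2

Each Gb atom is independently Gb-192 (p = 0.82824) or Gb-194 (q = 0.17176); the cluster is the binomial expansion (p + q)^4.
P(M) = 0.82824^4 = 0.470571
P(M+2) = 4 × 0.82824^3 × 0.17176^1 = 0.390347
P(M+4) = 6 × 0.82824^2 × 0.17176^2 = 0.121425
P(M+6) = 4 × 0.82824^1 × 0.17176^3 = 0.016787
P(M+8) = 0.17176^4 = 0.000870
The M peak is largest (0.470571); scaling to 100 gives 100.0 : 83.0 : 25.8 : 3.6 : 0.2.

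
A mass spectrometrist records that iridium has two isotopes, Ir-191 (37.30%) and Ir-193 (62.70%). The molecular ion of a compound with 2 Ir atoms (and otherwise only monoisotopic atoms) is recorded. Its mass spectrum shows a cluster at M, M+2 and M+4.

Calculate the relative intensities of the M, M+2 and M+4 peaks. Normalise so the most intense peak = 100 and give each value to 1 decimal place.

29.7 : 100.0 : 84.0

Expanding (0.3730 + 0.6270)^2:
P(M) = 0.3730^2 = 0.139129
P(M+2) = 2 × 0.3730^1 × 0.6270^1 = 0.467742
P(M+4) = 0.6270^2 = 0.393129
The M+2 peak is largest (0.467742); scaling to 100 gives 29.7 : 100.0 : 84.0.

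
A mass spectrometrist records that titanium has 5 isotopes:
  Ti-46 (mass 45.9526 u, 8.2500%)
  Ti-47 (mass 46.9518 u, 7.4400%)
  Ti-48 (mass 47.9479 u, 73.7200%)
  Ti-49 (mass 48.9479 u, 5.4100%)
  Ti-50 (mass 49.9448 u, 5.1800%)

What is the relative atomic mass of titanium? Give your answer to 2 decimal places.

47.87 u

Weight each isotope mass by its fractional abundance: 0.082500 × 45.9526 + 0.074400 × 46.9518 + 0.737200 × 47.9479 + 0.054100 × 48.9479 + 0.051800 × 49.9448
= 3.79109 + 3.49321 + 35.34719 + 2.64808 + 2.58714 = 47.86671 u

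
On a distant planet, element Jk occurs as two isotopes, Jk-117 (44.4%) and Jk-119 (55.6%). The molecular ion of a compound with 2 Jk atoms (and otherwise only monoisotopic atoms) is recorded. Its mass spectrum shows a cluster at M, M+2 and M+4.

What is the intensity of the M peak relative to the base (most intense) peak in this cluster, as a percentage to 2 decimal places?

Binomial terms of (0.444 + 0.556)^2: M 0.1971, M+2 0.4937, M+4 0.3091 → M+2 is the base peak.
P(M+2) = C(2,1) × 0.444^1 × 0.556^1 = 2 × 0.4440 × 0.5560 = 0.493728 (base)
P(M) = C(2,0) × 0.444^2 × 0.556^0 = 1 × 0.197136 × 1.0000 = 0.197136
Relative intensity = 0.197136 / 0.493728 × 100 = 39.93

39.93%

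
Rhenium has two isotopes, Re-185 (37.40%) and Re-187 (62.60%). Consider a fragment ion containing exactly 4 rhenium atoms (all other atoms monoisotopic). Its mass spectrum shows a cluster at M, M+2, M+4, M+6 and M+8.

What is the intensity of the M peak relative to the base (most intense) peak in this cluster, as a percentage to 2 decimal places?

Term probabilities: M 0.0196, M+2 0.1310, M+4 0.3289, M+6 0.3670, M+8 0.1536. Base peak = M+6.
P(M+6) = C(4,3) × 0.3740^1 × 0.6260^3 = 4 × 0.3740 × 0.24531438 = 0.366990 (base)
P(M) = C(4,0) × 0.3740^4 × 0.6260^0 = 1 × 0.0195653 × 1.0000 = 0.019565
Relative intensity = 0.019565 / 0.366990 × 100 = 5.33

5.33%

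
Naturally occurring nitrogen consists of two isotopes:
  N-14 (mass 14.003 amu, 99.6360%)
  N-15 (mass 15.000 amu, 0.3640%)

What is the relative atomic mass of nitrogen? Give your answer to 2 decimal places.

14.01 amu

Weight each isotope mass by its fractional abundance: 0.996360 × 14.003 + 0.003640 × 15.000
= 13.9520 + 0.0546 = 14.0066 amu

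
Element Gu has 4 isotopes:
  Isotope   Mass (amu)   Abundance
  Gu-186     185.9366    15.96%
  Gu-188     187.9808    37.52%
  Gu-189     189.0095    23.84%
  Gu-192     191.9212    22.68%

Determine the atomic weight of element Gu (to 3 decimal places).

188.793 amu

The abundance-weighted mean is 0.1596 × 185.9366 + 0.3752 × 187.9808 + 0.2384 × 189.0095 + 0.2268 × 191.9212
= 29.67548 + 70.53040 + 45.05986 + 43.52773 = 188.79347 amu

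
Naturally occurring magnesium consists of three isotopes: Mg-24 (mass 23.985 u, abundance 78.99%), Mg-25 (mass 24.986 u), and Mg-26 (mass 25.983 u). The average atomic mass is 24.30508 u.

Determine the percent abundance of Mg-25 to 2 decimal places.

10.00%

The remaining 21.01% is split between Mg-25 (fraction x) and Mg-26 (fraction 0.2101 − x).
Substituting: 24.986x + 25.983(0.2101 − x) = 5.3593285
(24.986 − 25.983)x = -0.0996998  ⇒  x = 0.10000, y = 0.11010
Mg-25: 10.00%, Mg-26: 11.01%.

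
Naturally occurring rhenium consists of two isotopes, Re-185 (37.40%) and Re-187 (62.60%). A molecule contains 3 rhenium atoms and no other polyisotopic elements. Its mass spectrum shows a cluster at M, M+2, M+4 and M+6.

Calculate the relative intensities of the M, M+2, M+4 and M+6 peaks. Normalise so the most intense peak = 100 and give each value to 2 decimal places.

11.90 : 59.74 : 100.00 : 55.79

Each Re atom is independently Re-185 (p = 0.3740) or Re-187 (q = 0.6260); the cluster is the binomial expansion (p + q)^3.
P(M) = 0.3740^3 = 0.052314
P(M+2) = 3 × 0.3740^2 × 0.6260^1 = 0.262687
P(M+4) = 3 × 0.3740^1 × 0.6260^2 = 0.439685
P(M+6) = 0.6260^3 = 0.245314
The M+4 peak is largest (0.439685); scaling to 100 gives 11.90 : 59.74 : 100.00 : 55.79.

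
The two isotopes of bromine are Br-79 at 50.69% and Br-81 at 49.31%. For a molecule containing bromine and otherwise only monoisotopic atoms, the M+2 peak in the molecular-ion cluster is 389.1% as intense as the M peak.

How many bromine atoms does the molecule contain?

4

The M+2/M ratio from n Br atoms is n · q/p = n · 0.4931/0.5069.
n = 3.891 × 0.5069/0.4931 = 4.00 ≈ 4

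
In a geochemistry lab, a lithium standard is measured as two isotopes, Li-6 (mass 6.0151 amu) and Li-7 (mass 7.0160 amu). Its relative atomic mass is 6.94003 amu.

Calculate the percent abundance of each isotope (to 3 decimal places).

Li-6: 7.590%, Li-7: 92.410%

With x = fraction of Li-6 (so Li-7 is 1 − x):
6.0151·x + 7.0160·(1 − x) = 6.94003
(6.0151 − 7.0160)·x = 6.94003 − 7.0160
x = -0.07597 / -1.0009 = 0.07590 → 7.590% Li-6, 92.410% Li-7.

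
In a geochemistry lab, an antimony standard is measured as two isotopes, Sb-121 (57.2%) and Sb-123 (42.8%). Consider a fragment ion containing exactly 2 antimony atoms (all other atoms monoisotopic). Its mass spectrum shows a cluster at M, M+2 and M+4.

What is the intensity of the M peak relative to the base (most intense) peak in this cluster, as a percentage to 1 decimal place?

(0.572 + 0.428)^2 gives M 0.3272, M+2 0.4896, M+4 0.1832; the largest is M+2.
P(M+2) = C(2,1) × 0.572^1 × 0.428^1 = 2 × 0.5720 × 0.4280 = 0.489632 (base)
P(M) = C(2,0) × 0.572^2 × 0.428^0 = 1 × 0.327184 × 1.0000 = 0.327184
Relative intensity = 0.327184 / 0.489632 × 100 = 66.8

66.8%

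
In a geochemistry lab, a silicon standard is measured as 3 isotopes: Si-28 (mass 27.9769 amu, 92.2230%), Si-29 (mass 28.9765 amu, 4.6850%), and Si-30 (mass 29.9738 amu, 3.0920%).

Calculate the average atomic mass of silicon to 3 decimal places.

Average mass = Σ (abundance × isotope mass) = 0.922230 × 27.9769 + 0.046850 × 28.9765 + 0.030920 × 29.9738
= 25.80114 + 1.35755 + 0.92679 = 28.08548 amu

28.085 amu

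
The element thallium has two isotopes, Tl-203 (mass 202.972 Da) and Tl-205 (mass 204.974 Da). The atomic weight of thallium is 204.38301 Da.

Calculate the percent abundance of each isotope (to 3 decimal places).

Tl-203: 29.520%, Tl-205: 70.480%

With x = fraction of Tl-203 (so Tl-205 is 1 − x):
202.972·x + 204.974·(1 − x) = 204.38301
(202.972 − 204.974)·x = 204.38301 − 204.974
x = -0.59099 / -2.002 = 0.29520 → 29.520% Tl-203, 70.480% Tl-205.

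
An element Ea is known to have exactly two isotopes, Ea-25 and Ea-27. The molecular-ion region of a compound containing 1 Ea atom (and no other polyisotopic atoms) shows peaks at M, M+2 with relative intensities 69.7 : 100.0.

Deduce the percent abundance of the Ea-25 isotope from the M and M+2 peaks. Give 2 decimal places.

Write p for the Ea-25 fraction. I(M+2)/I(M) = [C(1,1)·p^0·(1−p)] / p^1 = 1·(1−p)/p = 100.0/69.7 = 1.4347
(1−p)/p = 1.4347/1 = 1.4347  ⇒  p = 1/(1 + 1.4347) = 0.4107
Ea-25: 41.07%, Ea-27: 58.93%.

41.07%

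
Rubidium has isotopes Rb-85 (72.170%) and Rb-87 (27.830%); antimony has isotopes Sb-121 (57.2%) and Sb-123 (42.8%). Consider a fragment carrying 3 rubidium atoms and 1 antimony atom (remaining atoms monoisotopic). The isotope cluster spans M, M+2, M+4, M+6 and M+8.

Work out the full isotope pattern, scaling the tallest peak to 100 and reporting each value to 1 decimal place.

Rubidium pattern (n=3): 0.37589809 : 0.43485841 : 0.16768892 : 0.02155458
Antimony pattern (n=1): 0.5720 : 0.4280
Convolve the two distributions (both contribute in 2-u steps):
  M: 0.37589809×0.5720 = 0.215014
  M+2: 0.37589809×0.4280 + 0.43485841×0.5720 = 0.409623
  M+4: 0.43485841×0.4280 + 0.16768892×0.5720 = 0.282037
  M+6: 0.16768892×0.4280 + 0.02155458×0.5720 = 0.084100
  M+8: 0.02155458×0.4280 = 0.009225
Scale to base peak (0.409623) = 100: 52.5 : 100.0 : 68.9 : 20.5 : 2.3

52.5 : 100.0 : 68.9 : 20.5 : 2.3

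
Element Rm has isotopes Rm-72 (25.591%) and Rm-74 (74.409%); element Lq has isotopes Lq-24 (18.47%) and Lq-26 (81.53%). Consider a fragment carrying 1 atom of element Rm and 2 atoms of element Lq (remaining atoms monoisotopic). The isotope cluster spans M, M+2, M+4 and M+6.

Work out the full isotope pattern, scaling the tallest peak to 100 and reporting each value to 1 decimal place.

Element Rm pattern (n=1): 0.25591 : 0.74409
Element Lq pattern (n=2): 0.03411409 : 0.30117182 : 0.66471409
Convolve the two distributions (both contribute in 2-u steps):
  M: 0.25591×0.03411409 = 0.008730
  M+2: 0.25591×0.30117182 + 0.74409×0.03411409 = 0.102457
  M+4: 0.25591×0.66471409 + 0.74409×0.30117182 = 0.394206
  M+6: 0.74409×0.66471409 = 0.494607
Scale to base peak (0.494607) = 100: 1.8 : 20.7 : 79.7 : 100.0

1.8 : 20.7 : 79.7 : 100.0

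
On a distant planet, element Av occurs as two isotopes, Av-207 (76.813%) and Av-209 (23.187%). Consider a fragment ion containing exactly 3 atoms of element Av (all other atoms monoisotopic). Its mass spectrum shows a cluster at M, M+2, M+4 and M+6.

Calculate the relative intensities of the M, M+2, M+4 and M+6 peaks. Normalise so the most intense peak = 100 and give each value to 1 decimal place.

Expanding (0.76813 + 0.23187)^3:
P(M) = 0.76813^3 = 0.453215
P(M+2) = 3 × 0.76813^2 × 0.23187^1 = 0.410426
P(M+4) = 3 × 0.76813^1 × 0.23187^2 = 0.123893
P(M+6) = 0.23187^3 = 0.012466
The M peak is largest (0.453215); scaling to 100 gives 100.0 : 90.6 : 27.3 : 2.8.

100.0 : 90.6 : 27.3 : 2.8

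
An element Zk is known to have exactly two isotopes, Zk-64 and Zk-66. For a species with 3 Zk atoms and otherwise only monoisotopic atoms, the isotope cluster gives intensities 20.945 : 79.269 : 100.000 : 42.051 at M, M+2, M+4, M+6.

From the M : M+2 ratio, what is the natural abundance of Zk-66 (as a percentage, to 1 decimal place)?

55.8%

Let p = fractional abundance of Zk-64. I(M+2)/I(M) = [C(3,1)·p^2·(1−p)] / p^3 = 3·(1−p)/p = 79.269/20.945 = 3.7846
(1−p)/p = 3.7846/3 = 1.2615  ⇒  p = 1/(1 + 1.2615) = 0.4422
Zk-64: 44.2%, Zk-66: 55.8%.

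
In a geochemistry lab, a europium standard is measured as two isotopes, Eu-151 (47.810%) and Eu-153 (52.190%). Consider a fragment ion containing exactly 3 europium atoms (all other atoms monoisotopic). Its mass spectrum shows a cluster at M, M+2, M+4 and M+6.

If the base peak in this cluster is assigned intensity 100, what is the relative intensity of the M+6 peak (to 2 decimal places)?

Term probabilities: M 0.1093, M+2 0.3579, M+4 0.3907, M+6 0.1422. Base peak = M+4.
P(M+4) = C(3,2) × 0.47810^1 × 0.52190^2 = 3 × 0.4781 × 0.27237961 = 0.390674 (base)
P(M+6) = C(3,3) × 0.47810^0 × 0.52190^3 = 1 × 1.0000 × 0.14215492 = 0.142155
Relative intensity = 0.142155 / 0.390674 × 100 = 36.39

36.39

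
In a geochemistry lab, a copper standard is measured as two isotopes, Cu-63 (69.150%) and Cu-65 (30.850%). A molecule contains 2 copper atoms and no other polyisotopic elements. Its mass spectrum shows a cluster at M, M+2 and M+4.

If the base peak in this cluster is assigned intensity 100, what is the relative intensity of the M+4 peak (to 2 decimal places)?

Binomial terms of (0.69150 + 0.30850)^2: M 0.4782, M+2 0.4267, M+4 0.0952 → M is the base peak.
P(M) = C(2,0) × 0.69150^2 × 0.30850^0 = 1 × 0.47817225 × 1.0000 = 0.478172 (base)
P(M+4) = C(2,2) × 0.69150^0 × 0.30850^2 = 1 × 1.0000 × 0.09517225 = 0.095172
Relative intensity = 0.095172 / 0.478172 × 100 = 19.90

19.90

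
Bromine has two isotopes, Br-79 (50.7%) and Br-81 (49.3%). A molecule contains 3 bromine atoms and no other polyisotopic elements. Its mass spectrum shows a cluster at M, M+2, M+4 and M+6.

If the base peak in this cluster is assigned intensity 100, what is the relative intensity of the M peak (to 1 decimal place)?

Binomial terms of (0.507 + 0.493)^3: M 0.1303, M+2 0.3802, M+4 0.3697, M+6 0.1198 → M+2 is the base peak.
P(M+2) = C(3,1) × 0.507^2 × 0.493^1 = 3 × 0.257049 × 0.4930 = 0.380175 (base)
P(M) = C(3,0) × 0.507^3 × 0.493^0 = 1 × 0.13032384 × 1.0000 = 0.130324
Relative intensity = 0.130324 / 0.380175 × 100 = 34.3

34.3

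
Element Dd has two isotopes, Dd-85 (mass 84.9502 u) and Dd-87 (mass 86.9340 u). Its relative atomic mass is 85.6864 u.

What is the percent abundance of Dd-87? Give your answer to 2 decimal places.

37.11%

With x = fraction of Dd-85 (so Dd-87 is 1 − x):
84.9502·x + 86.9340·(1 − x) = 85.6864
(84.9502 − 86.9340)·x = 85.6864 − 86.9340
x = -1.2476 / -1.9838 = 0.62889 → 62.89% Dd-85, 37.11% Dd-87.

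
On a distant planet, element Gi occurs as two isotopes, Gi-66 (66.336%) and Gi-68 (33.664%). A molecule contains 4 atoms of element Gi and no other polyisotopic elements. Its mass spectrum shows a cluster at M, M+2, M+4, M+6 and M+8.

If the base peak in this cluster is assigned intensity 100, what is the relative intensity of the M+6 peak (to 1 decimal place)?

(0.66336 + 0.33664)^4 gives M 0.1936, M+2 0.3931, M+4 0.2992, M+6 0.1012, M+8 0.0128; the largest is M+2.
P(M+2) = C(4,1) × 0.66336^3 × 0.33664^1 = 4 × 0.29190924 × 0.33664 = 0.393073 (base)
P(M+6) = C(4,3) × 0.66336^1 × 0.33664^3 = 4 × 0.66336 × 0.03815023 = 0.101229
Relative intensity = 0.101229 / 0.393073 × 100 = 25.8

25.8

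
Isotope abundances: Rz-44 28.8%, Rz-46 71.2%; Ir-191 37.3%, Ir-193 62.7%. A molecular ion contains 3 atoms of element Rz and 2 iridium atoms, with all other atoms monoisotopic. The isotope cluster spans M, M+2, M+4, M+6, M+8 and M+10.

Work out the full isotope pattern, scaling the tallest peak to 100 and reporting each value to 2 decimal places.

Element Rz pattern (n=3): 0.02388787 : 0.17716838 : 0.43799962 : 0.36094413
Iridium pattern (n=2): 0.139129 : 0.467742 : 0.393129
Convolve the two distributions (both contribute in 2-u steps):
  M: 0.02388787×0.139129 = 0.003323
  M+2: 0.02388787×0.467742 + 0.17716838×0.139129 = 0.035823
  M+4: 0.02388787×0.393129 + 0.17716838×0.467742 + 0.43799962×0.139129 = 0.153199
  M+6: 0.17716838×0.393129 + 0.43799962×0.467742 + 0.36094413×0.139129 = 0.324739
  M+8: 0.43799962×0.393129 + 0.36094413×0.467742 = 0.341019
  M+10: 0.36094413×0.393129 = 0.141898
Scale to base peak (0.341019) = 100: 0.97 : 10.50 : 44.92 : 95.23 : 100.00 : 41.61

0.97 : 10.50 : 44.92 : 95.23 : 100.00 : 41.61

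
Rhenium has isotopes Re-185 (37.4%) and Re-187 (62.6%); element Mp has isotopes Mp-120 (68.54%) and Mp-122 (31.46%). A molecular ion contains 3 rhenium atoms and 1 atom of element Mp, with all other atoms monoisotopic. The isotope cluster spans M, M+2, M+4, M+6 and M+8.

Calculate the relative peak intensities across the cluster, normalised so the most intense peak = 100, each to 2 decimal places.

9.34 : 51.17 : 100.00 : 79.81 : 20.10

Rhenium pattern (n=3): 0.05231362 : 0.26268713 : 0.43968487 : 0.24531438
Element Mp pattern (n=1): 0.6854 : 0.3146
Convolve the two distributions (both contribute in 2-u steps):
  M: 0.05231362×0.6854 = 0.035856
  M+2: 0.05231362×0.3146 + 0.26268713×0.6854 = 0.196504
  M+4: 0.26268713×0.3146 + 0.43968487×0.6854 = 0.384001
  M+6: 0.43968487×0.3146 + 0.24531438×0.6854 = 0.306463
  M+8: 0.24531438×0.3146 = 0.077176
Scale to base peak (0.384001) = 100: 9.34 : 51.17 : 100.00 : 79.81 : 20.10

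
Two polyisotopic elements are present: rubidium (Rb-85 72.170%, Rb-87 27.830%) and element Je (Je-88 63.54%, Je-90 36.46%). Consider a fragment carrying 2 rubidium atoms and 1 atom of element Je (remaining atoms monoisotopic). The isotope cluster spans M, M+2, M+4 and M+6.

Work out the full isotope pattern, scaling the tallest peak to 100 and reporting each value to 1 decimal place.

74.3 : 100.0 : 44.0 : 6.3

Rubidium pattern (n=2): 0.52085089 : 0.40169822 : 0.07745089
Element Je pattern (n=1): 0.6354 : 0.3646
Convolve the two distributions (both contribute in 2-u steps):
  M: 0.52085089×0.6354 = 0.330949
  M+2: 0.52085089×0.3646 + 0.40169822×0.6354 = 0.445141
  M+4: 0.40169822×0.3646 + 0.07745089×0.6354 = 0.195671
  M+6: 0.07745089×0.3646 = 0.028239
Scale to base peak (0.445141) = 100: 74.3 : 100.0 : 44.0 : 6.3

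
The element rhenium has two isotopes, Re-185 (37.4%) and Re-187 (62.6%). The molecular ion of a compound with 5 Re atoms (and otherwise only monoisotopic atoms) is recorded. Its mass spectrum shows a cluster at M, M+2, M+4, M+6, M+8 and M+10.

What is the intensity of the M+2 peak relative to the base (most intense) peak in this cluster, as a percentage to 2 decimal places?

Term probabilities: M 0.0073, M+2 0.0612, M+4 0.2050, M+6 0.3431, M+8 0.2872, M+10 0.0961. Base peak = M+6.
P(M+6) = C(5,3) × 0.374^2 × 0.626^3 = 10 × 0.139876 × 0.24531438 = 0.343136 (base)
P(M+2) = C(5,1) × 0.374^4 × 0.626^1 = 5 × 0.0195653 × 0.6260 = 0.061239
Relative intensity = 0.061239 / 0.343136 × 100 = 17.85

17.85%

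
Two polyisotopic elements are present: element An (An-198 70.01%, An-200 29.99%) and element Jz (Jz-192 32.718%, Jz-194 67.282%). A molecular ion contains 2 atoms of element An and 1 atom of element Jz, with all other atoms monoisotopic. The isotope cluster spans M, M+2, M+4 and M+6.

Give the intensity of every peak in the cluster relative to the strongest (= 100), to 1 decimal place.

Element An pattern (n=2): 0.49014001 : 0.41991998 : 0.08994001
Element Jz pattern (n=1): 0.32718 : 0.67282
Convolve the two distributions (both contribute in 2-u steps):
  M: 0.49014001×0.32718 = 0.160364
  M+2: 0.49014001×0.67282 + 0.41991998×0.32718 = 0.467165
  M+4: 0.41991998×0.67282 + 0.08994001×0.32718 = 0.311957
  M+6: 0.08994001×0.67282 = 0.060513
Scale to base peak (0.467165) = 100: 34.3 : 100.0 : 66.8 : 13.0

34.3 : 100.0 : 66.8 : 13.0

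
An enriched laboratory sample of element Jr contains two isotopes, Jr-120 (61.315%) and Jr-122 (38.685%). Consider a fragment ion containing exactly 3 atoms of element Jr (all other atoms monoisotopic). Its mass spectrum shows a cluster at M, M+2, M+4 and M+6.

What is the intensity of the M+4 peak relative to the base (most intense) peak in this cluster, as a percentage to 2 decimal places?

63.09%

Term probabilities: M 0.2305, M+2 0.4363, M+4 0.2753, M+6 0.0579. Base peak = M+2.
P(M+2) = C(3,1) × 0.61315^2 × 0.38685^1 = 3 × 0.37595292 × 0.38685 = 0.436312 (base)
P(M+4) = C(3,2) × 0.61315^1 × 0.38685^2 = 3 × 0.61315 × 0.14965292 = 0.275279
Relative intensity = 0.275279 / 0.436312 × 100 = 63.09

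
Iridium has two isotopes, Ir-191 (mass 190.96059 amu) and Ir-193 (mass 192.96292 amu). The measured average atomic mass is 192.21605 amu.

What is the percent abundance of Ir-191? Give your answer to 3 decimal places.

37.300%

Let x be the fractional abundance of Ir-191; then Ir-193 has abundance 1 − x.
190.96059·x + 192.96292·(1 − x) = 192.21605
(190.96059 − 192.96292)·x = 192.21605 − 192.96292
x = -0.74687 / -2.00233 = 0.37300 → 37.300% Ir-191, 62.700% Ir-193.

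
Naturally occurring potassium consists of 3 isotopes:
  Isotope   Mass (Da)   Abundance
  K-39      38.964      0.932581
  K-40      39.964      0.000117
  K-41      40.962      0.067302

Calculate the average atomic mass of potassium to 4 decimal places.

Weight each isotope mass by its fractional abundance: 0.932581 × 38.964 + 0.000117 × 39.964 + 0.067302 × 40.962
= 36.33709 + 0.00468 + 2.75682 = 39.09859 Da

39.0986 Da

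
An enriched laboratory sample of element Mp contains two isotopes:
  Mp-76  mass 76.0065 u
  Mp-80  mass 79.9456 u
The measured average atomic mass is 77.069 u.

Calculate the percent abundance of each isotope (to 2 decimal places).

Let x be the fractional abundance of Mp-76; then Mp-80 has abundance 1 − x.
76.0065·x + 79.9456·(1 − x) = 77.069
(76.0065 − 79.9456)·x = 77.069 − 79.9456
x = -2.8766 / -3.9391 = 0.73027 → 73.03% Mp-76, 26.97% Mp-80.

Mp-76: 73.03%, Mp-80: 26.97%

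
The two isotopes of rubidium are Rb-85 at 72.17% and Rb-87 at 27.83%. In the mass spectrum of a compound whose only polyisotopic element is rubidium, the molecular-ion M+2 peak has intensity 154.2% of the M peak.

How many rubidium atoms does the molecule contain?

For n independent Rb atoms, I(M+2)/I(M) = n · (abundance Rb-87) / (abundance Rb-85) = n · 0.2783/0.7217.
n = 1.542 × 0.7217/0.2783 = 4.00 ≈ 4

4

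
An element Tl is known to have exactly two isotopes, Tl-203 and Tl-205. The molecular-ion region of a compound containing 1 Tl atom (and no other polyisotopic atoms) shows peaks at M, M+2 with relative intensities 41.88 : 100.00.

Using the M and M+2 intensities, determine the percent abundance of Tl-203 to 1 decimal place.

Let p = fractional abundance of Tl-203. I(M+2)/I(M) = [C(1,1)·p^0·(1−p)] / p^1 = 1·(1−p)/p = 100.00/41.88 = 2.3878
(1−p)/p = 2.3878/1 = 2.3878  ⇒  p = 1/(1 + 2.3878) = 0.2952
Tl-203: 29.5%, Tl-205: 70.5%.

29.5%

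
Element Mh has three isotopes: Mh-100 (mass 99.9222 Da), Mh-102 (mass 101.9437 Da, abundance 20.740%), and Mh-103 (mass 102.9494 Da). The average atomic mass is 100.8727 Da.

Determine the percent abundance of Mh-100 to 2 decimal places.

61.71%

Let x and y be the fractions of Mh-100 and Mh-103. Then x + y = 1 − 0.20740 = 0.79260 and 99.9222x + 102.9494y = 100.8727 − 0.20740×101.9437 = 79.72957662.
Substituting: 99.9222x + 102.9494(0.79260 − x) = 79.72957662
(99.9222 − 102.9494)x = -1.86811782  ⇒  x = 0.61711, y = 0.17549
Mh-100: 61.71%, Mh-103: 17.55%.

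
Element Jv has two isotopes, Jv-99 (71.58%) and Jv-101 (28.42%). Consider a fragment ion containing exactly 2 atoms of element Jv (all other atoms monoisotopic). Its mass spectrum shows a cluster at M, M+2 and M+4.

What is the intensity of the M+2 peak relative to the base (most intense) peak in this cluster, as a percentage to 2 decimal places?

79.41%

Term probabilities: M 0.5124, M+2 0.4069, M+4 0.0808. Base peak = M.
P(M) = C(2,0) × 0.7158^2 × 0.2842^0 = 1 × 0.51236964 × 1.0000 = 0.512370 (base)
P(M+2) = C(2,1) × 0.7158^1 × 0.2842^1 = 2 × 0.7158 × 0.2842 = 0.406861
Relative intensity = 0.406861 / 0.512370 × 100 = 79.41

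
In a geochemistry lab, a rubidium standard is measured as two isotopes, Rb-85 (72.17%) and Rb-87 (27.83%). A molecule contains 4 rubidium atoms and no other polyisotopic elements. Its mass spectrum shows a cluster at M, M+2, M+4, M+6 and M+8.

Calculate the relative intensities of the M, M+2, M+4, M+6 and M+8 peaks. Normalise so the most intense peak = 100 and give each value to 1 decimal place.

Each Rb atom is independently Rb-85 (p = 0.7217) or Rb-87 (q = 0.2783); the cluster is the binomial expansion (p + q)^4.
P(M) = 0.7217^4 = 0.271286
P(M+2) = 4 × 0.7217^3 × 0.2783^1 = 0.418450
P(M+4) = 6 × 0.7217^2 × 0.2783^2 = 0.242042
P(M+6) = 4 × 0.7217^1 × 0.2783^3 = 0.062224
P(M+8) = 0.2783^4 = 0.005999
The M+2 peak is largest (0.418450); scaling to 100 gives 64.8 : 100.0 : 57.8 : 14.9 : 1.4.

64.8 : 100.0 : 57.8 : 14.9 : 1.4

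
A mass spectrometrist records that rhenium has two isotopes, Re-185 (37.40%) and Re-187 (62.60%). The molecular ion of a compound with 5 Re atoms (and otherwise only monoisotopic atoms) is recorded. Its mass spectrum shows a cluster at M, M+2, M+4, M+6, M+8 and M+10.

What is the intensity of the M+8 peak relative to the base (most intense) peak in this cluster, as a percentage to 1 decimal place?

83.7%

(0.3740 + 0.6260)^5 gives M 0.0073, M+2 0.0612, M+4 0.2050, M+6 0.3431, M+8 0.2872, M+10 0.0961; the largest is M+6.
P(M+6) = C(5,3) × 0.3740^2 × 0.6260^3 = 10 × 0.139876 × 0.24531438 = 0.343136 (base)
P(M+8) = C(5,4) × 0.3740^1 × 0.6260^4 = 5 × 0.3740 × 0.1535668 = 0.287170
Relative intensity = 0.287170 / 0.343136 × 100 = 83.7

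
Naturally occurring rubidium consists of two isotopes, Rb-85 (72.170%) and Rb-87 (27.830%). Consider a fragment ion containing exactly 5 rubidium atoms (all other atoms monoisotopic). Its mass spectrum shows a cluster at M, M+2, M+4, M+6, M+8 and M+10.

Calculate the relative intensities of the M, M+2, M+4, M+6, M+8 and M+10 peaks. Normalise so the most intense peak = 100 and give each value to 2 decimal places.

51.86 : 100.00 : 77.12 : 29.74 : 5.73 : 0.44

Expanding (0.72170 + 0.27830)^5:
P(M) = 0.72170^5 = 0.195787
P(M+2) = 5 × 0.72170^4 × 0.27830^1 = 0.377494
P(M+4) = 10 × 0.72170^3 × 0.27830^2 = 0.291136
P(M+6) = 10 × 0.72170^2 × 0.27830^3 = 0.112267
P(M+8) = 5 × 0.72170^1 × 0.27830^4 = 0.021646
P(M+10) = 0.27830^5 = 0.001669
The M+2 peak is largest (0.377494); scaling to 100 gives 51.86 : 100.00 : 77.12 : 29.74 : 5.73 : 0.44.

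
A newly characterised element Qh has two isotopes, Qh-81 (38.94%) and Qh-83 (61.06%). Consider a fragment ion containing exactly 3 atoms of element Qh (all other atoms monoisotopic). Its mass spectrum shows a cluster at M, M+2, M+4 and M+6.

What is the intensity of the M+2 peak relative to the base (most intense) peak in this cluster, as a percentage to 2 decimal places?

(0.3894 + 0.6106)^3 gives M 0.0590, M+2 0.2778, M+4 0.4355, M+6 0.2277; the largest is M+4.
P(M+4) = C(3,2) × 0.3894^1 × 0.6106^2 = 3 × 0.3894 × 0.37283236 = 0.435543 (base)
P(M+2) = C(3,1) × 0.3894^2 × 0.6106^1 = 3 × 0.15163236 × 0.6106 = 0.277760
Relative intensity = 0.277760 / 0.435543 × 100 = 63.77

63.77%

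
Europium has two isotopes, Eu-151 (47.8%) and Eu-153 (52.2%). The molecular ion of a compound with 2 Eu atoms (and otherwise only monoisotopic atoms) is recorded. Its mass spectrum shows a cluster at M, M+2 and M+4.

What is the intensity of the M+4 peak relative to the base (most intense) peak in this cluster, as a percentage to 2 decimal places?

Term probabilities: M 0.2285, M+2 0.4990, M+4 0.2725. Base peak = M+2.
P(M+2) = C(2,1) × 0.478^1 × 0.522^1 = 2 × 0.4780 × 0.5220 = 0.499032 (base)
P(M+4) = C(2,2) × 0.478^0 × 0.522^2 = 1 × 1.0000 × 0.272484 = 0.272484
Relative intensity = 0.272484 / 0.499032 × 100 = 54.60

54.60%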